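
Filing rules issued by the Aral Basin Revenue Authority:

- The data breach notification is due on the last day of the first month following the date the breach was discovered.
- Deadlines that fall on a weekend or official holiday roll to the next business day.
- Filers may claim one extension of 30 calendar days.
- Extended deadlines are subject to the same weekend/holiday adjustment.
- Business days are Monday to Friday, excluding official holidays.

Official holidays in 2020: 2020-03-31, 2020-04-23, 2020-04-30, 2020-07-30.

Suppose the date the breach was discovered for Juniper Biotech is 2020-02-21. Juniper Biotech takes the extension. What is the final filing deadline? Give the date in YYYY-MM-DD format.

2020-05-01

The first month after 2020-02-21 is March 2020, whose last day is 2020-03-31.
2020-03-31 is a listed holiday; the next business day is 2020-04-01 (Wednesday).
The 30-calendar-day extension moves the deadline from 2020-04-01 to 2020-05-01.
2020-05-01 (Friday) is already a business day.
Final deadline: 2020-05-01.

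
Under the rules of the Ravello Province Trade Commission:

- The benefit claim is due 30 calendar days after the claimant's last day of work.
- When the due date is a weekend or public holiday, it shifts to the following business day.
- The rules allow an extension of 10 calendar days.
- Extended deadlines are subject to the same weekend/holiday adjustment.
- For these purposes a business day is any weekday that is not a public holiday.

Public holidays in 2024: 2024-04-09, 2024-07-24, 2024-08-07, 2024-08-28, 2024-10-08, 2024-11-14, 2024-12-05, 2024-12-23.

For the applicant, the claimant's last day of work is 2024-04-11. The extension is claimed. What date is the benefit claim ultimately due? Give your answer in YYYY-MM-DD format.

2024-05-23

From 2024-04-11, 30 calendar days later is 2024-05-11.
Because 2024-05-11 is a Saturday, the deadline becomes 2024-05-13 (Monday).
With the 10-day extension, 2024-05-13 becomes 2024-05-23.
Since 2024-05-23 is a Thursday and not a holiday, the date is unchanged.
The final due date is 2024-05-23.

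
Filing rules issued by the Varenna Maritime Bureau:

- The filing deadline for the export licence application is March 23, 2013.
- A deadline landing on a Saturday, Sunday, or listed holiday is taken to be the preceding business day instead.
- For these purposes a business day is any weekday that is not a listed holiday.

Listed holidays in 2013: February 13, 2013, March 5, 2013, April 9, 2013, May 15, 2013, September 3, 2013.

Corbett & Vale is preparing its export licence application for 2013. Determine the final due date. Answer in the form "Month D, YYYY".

March 22, 2013

The statutory due date is March 23, 2013.
March 23, 2013 is a Saturday; the preceding business day is March 22, 2013 (Friday).
Final deadline: March 22, 2013.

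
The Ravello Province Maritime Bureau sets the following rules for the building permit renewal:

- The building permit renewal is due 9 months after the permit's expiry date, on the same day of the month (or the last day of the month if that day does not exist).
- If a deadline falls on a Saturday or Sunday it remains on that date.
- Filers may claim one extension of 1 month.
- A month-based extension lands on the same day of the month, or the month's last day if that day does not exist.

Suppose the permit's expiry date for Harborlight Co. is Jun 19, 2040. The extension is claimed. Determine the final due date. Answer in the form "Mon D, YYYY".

9 months from Jun 19, 2040 is Mar 19, 2041.
Mar 19, 2041 falls on a Tuesday. The rules make no weekend/holiday allowance, so it remains Mar 19, 2041.
Applying the 1 month extension: 1 month after Mar 19, 2041 is Apr 19, 2041.
Apr 19, 2041 falls on a Friday. The rules make no weekend/holiday allowance, so it remains Apr 19, 2041.
Final deadline: Apr 19, 2041.

Apr 19, 2041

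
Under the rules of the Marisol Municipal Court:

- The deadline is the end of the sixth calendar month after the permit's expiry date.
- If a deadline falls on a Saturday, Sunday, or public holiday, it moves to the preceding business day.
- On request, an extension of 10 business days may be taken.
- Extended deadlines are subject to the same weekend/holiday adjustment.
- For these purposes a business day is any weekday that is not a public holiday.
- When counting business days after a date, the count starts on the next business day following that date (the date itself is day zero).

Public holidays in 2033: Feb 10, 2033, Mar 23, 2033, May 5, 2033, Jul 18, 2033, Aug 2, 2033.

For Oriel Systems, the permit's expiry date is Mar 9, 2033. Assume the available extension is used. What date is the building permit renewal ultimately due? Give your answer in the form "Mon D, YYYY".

The sixth month after Mar 9, 2033 is September 2033, whose last day is Sep 30, 2033.
Since Sep 30, 2033 is a Friday and not a holiday, the date is unchanged.
The 10-business-day extension runs from Sep 30, 2033 to Oct 14, 2033.
Since Oct 14, 2033 is a Friday and not a holiday, the date is unchanged.
So the filing is due Oct 14, 2033.

Oct 14, 2033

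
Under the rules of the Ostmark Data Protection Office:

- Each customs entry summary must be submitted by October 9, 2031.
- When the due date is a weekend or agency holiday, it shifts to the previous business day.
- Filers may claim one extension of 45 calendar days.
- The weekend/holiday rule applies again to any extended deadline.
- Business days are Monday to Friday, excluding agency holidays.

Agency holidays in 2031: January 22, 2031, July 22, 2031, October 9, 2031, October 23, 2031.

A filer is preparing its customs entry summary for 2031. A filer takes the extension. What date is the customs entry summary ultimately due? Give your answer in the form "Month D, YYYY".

November 21, 2031

The statutory due date is October 9, 2031.
October 9, 2031 is a listed holiday; the preceding business day is October 8, 2031 (Wednesday).
Applying the 45-calendar-day extension: October 8, 2031 + 45 days = November 22, 2031.
November 22, 2031 is a Saturday, so it moves to the preceding business day, November 21, 2031 (Friday).
Deadline: November 21, 2031.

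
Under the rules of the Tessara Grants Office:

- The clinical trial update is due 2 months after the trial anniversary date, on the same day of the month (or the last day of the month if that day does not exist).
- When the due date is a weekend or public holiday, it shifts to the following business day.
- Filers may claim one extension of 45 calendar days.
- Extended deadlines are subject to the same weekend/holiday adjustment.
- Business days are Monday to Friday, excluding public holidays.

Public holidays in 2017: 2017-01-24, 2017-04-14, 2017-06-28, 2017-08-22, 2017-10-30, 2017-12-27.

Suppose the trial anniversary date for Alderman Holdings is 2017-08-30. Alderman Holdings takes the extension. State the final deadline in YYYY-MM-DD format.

2 months after 2017-08-30, on the same day of the month, is 2017-10-30.
2017-10-30 is a listed holiday; the next business day is 2017-10-31 (Tuesday).
Add the 45 calendar-day extension to 2017-10-31: 2017-12-15.
Since 2017-12-15 is a Friday and not a holiday, the date is unchanged.
Deadline: 2017-12-15.

2017-12-15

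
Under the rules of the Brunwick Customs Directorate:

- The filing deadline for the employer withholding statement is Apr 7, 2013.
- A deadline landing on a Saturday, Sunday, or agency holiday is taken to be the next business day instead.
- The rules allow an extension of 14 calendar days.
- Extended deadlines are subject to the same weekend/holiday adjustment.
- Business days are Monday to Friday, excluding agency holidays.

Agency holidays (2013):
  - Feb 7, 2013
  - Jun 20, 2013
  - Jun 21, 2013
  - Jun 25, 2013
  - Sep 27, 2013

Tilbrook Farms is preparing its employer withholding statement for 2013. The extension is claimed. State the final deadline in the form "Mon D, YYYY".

The statutory due date is Apr 7, 2013.
Apr 7, 2013 is a Sunday, so it moves to the next business day, Apr 8, 2013 (Monday).
With the 14-day extension, Apr 8, 2013 becomes Apr 22, 2013.
Apr 22, 2013 is a Monday and not a listed holiday, so it stands.
Final deadline: Apr 22, 2013.

Apr 22, 2013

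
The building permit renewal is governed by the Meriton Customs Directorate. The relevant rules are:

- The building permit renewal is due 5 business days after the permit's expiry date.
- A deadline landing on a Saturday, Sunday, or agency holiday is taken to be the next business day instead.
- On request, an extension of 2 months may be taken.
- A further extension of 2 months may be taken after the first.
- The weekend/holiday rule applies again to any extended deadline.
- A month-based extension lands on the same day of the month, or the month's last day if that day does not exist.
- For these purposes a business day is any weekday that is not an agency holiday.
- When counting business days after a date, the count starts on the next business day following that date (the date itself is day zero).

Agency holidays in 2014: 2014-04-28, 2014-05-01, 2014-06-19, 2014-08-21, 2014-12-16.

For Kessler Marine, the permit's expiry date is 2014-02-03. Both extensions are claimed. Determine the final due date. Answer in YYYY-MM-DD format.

2014-06-10

Counting 5 business days after 2014-02-03 (skipping weekends and listed holidays) reaches 2014-02-10.
2014-02-10 (Monday) is already a business day.
The 2 months extension carries 2014-02-10 to 2014-04-10.
2014-04-10 is a Thursday and not a listed holiday, so it stands.
Add 2 months to 2014-04-10: 2014-06-10.
Since 2014-06-10 is a Tuesday and not a holiday, the date is unchanged.
Deadline: 2014-06-10.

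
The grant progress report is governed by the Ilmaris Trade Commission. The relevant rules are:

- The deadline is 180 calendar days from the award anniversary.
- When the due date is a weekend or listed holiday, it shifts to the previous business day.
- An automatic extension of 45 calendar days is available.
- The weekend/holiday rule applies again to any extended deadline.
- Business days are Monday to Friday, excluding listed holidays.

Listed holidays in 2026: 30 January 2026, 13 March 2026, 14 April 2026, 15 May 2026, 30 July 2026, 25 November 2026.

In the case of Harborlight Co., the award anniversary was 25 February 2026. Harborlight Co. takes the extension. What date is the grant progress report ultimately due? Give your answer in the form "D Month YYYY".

From 25 February 2026, 180 calendar days later is 24 August 2026.
Since 24 August 2026 is a Monday and not a holiday, the date is unchanged.
Add the 45 calendar-day extension to 24 August 2026: 8 October 2026.
Since 8 October 2026 is a Thursday and not a holiday, the date is unchanged.
Deadline: 8 October 2026.

8 October 2026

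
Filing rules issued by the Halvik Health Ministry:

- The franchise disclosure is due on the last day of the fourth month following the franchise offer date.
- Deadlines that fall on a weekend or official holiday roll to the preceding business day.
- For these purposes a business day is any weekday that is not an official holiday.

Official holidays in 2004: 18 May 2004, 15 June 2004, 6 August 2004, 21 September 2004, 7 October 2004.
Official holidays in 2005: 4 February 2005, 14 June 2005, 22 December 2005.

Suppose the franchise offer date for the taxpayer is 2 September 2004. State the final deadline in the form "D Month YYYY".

4 months after 2 September 2004 falls in January 2005; the last day of that month is 31 January 2005.
Since 31 January 2005 is a Monday and not a holiday, the date is unchanged.
Deadline: 31 January 2005.

31 January 2005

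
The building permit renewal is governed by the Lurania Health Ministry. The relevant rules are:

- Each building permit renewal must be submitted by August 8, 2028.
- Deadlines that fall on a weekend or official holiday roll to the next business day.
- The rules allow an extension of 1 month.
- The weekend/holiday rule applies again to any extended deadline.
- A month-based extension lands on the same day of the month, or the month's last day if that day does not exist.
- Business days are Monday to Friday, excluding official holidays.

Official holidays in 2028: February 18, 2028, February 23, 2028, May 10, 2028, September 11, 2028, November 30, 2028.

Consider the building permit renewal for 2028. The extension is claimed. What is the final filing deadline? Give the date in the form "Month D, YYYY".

September 8, 2028

The statutory due date is August 8, 2028.
August 8, 2028 (Tuesday) is already a business day.
Add 1 month to August 8, 2028: September 8, 2028.
September 8, 2028 (Friday) is already a business day.
Deadline: September 8, 2028.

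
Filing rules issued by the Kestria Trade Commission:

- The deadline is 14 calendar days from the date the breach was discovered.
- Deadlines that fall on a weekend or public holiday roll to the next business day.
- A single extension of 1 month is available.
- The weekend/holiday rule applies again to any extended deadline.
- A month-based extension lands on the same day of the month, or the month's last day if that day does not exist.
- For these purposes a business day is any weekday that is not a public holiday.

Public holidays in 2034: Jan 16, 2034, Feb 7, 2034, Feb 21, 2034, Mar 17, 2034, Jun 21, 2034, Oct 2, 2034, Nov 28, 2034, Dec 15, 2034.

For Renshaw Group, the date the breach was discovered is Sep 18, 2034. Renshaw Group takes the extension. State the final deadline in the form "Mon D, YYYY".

From Sep 18, 2034, 14 calendar days later is Oct 2, 2034.
Oct 2, 2034 is a listed holiday; the next business day is Oct 3, 2034 (Tuesday).
Applying the 1 month extension: 1 month after Oct 3, 2034 is Nov 3, 2034.
Nov 3, 2034 falls on a Friday, which is a business day, so no adjustment is needed.
So the filing is due Nov 3, 2034.

Nov 3, 2034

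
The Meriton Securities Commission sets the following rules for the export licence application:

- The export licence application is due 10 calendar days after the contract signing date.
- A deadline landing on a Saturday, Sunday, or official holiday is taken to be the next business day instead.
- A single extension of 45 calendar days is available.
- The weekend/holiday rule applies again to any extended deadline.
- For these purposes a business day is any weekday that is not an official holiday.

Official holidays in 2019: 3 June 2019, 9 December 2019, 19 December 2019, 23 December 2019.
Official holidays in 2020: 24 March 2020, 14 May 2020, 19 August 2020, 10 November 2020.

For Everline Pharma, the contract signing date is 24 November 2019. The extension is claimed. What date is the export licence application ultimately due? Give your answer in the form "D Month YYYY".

Adding 10 calendar days to 24 November 2019 gives 4 December 2019.
Since 4 December 2019 is a Wednesday and not a holiday, the date is unchanged.
Applying the 45-calendar-day extension: 4 December 2019 + 45 days = 18 January 2020.
Because 18 January 2020 is a Saturday, the deadline becomes 20 January 2020 (Monday).
So the filing is due 20 January 2020.

20 January 2020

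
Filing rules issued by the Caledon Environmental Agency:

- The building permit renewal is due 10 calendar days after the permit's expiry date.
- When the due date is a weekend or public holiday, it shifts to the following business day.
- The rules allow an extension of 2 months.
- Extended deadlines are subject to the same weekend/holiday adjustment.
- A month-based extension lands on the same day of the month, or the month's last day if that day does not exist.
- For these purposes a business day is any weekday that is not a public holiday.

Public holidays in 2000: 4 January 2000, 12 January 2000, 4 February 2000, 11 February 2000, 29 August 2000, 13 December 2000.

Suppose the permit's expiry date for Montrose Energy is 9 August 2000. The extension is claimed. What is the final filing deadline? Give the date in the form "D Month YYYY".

From 9 August 2000, 10 calendar days later is 19 August 2000.
19 August 2000 falls on a Saturday. Rolling to the next business day gives 21 August 2000, a Monday.
Add 2 months to 21 August 2000: 21 October 2000.
21 October 2000 is a Saturday; the next business day is 23 October 2000 (Monday).
So the filing is due 23 October 2000.

23 October 2000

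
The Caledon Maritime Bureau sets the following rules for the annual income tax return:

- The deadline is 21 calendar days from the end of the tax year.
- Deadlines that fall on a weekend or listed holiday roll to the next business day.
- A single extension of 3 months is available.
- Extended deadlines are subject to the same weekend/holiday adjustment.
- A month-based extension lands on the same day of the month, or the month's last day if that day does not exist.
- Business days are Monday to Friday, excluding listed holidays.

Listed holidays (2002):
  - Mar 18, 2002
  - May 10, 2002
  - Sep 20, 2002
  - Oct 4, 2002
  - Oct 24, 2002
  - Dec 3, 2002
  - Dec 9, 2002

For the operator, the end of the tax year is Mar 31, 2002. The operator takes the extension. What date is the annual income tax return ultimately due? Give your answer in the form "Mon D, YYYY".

Jul 22, 2002

Adding 21 calendar days to Mar 31, 2002 gives Apr 21, 2002.
Apr 21, 2002 falls on a Sunday. Rolling to the next business day gives Apr 22, 2002, a Monday.
Add 3 months to Apr 22, 2002: Jul 22, 2002.
Jul 22, 2002 is a Monday and not a listed holiday, so it stands.
Final deadline: Jul 22, 2002.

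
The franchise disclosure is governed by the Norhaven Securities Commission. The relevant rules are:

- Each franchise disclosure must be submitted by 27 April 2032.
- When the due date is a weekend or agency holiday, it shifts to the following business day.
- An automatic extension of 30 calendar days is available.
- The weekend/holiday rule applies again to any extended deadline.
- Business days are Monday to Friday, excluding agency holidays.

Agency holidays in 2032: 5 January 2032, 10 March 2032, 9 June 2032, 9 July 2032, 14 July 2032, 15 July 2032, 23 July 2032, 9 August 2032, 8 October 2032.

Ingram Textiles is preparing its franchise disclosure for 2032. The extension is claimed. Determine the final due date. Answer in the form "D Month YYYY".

27 May 2032

The stated deadline is 27 April 2032.
27 April 2032 (Tuesday) is already a business day.
With the 30-day extension, 27 April 2032 becomes 27 May 2032.
Since 27 May 2032 is a Thursday and not a holiday, the date is unchanged.
The final due date is 27 May 2032.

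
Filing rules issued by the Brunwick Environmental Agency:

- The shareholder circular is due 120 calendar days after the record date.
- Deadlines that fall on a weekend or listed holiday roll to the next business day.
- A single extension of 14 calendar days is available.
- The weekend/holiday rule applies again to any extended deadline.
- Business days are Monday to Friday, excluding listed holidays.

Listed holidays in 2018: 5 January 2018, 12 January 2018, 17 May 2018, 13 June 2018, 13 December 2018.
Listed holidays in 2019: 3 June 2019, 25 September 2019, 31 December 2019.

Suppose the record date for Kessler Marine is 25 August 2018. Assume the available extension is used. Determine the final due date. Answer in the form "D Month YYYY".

7 January 2019

Trigger date 25 August 2018 + 120 calendar days = 23 December 2018.
23 December 2018 falls on a Sunday. Rolling to the next business day gives 24 December 2018, a Monday.
Add the 14 calendar-day extension to 24 December 2018: 7 January 2019.
7 January 2019 falls on a Monday, which is a business day, so no adjustment is needed.
Final deadline: 7 January 2019.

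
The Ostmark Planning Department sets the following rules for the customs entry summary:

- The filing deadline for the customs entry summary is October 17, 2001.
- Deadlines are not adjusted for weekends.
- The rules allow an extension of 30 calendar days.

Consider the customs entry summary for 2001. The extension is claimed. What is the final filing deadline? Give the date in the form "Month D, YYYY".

The statutory due date is October 17, 2001.
No adjustment is made for weekends or holidays, so October 17, 2001 stands.
Add the 30 calendar-day extension to October 17, 2001: November 16, 2001.
November 16, 2001 is a Friday; no weekend or holiday adjustment applies.
Final deadline: November 16, 2001.

November 16, 2001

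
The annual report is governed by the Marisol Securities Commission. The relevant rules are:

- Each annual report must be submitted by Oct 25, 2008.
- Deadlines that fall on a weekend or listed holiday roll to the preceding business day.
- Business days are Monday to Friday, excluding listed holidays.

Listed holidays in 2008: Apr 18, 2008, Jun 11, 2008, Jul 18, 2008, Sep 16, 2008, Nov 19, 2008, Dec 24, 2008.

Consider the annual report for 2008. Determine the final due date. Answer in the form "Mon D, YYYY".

The stated deadline is Oct 25, 2008.
Oct 25, 2008 is a Saturday; the preceding business day is Oct 24, 2008 (Friday).
Deadline: Oct 24, 2008.

Oct 24, 2008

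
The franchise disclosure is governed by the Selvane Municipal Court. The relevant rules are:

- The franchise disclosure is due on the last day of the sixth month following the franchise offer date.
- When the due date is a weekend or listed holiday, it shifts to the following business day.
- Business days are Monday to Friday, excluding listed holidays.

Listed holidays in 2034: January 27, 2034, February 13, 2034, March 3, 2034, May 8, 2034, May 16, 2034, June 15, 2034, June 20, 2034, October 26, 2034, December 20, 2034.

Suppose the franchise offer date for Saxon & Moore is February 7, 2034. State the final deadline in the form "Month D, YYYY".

6 months after February 7, 2034 falls in August 2034; the last day of that month is August 31, 2034.
August 31, 2034 falls on a Thursday, which is a business day, so no adjustment is needed.
The final due date is August 31, 2034.

August 31, 2034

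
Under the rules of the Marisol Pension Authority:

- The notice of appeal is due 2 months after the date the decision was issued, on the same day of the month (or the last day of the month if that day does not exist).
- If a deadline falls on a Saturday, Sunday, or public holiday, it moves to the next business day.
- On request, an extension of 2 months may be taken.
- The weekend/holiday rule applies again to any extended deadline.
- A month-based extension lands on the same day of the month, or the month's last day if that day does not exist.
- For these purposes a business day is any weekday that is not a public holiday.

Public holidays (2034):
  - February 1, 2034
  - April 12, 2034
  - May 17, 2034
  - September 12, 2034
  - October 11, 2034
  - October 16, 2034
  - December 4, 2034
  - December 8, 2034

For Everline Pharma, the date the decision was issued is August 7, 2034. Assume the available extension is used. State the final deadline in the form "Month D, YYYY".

December 11, 2034

2 months from August 7, 2034 is October 7, 2034.
Because October 7, 2034 is a Saturday, the deadline becomes October 9, 2034 (Monday).
Applying the 2 months extension: 2 months after October 9, 2034 is December 9, 2034.
December 9, 2034 is a Saturday; the next business day is December 11, 2034 (Monday).
Final deadline: December 11, 2034.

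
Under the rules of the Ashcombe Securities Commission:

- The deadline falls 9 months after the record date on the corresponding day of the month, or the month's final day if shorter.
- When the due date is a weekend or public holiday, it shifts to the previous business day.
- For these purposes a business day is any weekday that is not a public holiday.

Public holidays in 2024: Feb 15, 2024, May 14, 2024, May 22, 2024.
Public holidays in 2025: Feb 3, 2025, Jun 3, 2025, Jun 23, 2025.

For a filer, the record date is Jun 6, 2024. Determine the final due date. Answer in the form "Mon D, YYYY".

Moving 9 months forward from Jun 6, 2024 on the corresponding day gives Mar 6, 2025.
Mar 6, 2025 is a Thursday and not a listed holiday, so it stands.
Deadline: Mar 6, 2025.

Mar 6, 2025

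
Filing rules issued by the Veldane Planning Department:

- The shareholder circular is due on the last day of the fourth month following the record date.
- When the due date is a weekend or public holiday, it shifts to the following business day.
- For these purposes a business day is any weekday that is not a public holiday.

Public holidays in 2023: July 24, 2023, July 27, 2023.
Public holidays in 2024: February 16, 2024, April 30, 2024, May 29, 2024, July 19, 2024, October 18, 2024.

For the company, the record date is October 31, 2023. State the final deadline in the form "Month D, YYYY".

The fourth month after October 31, 2023 is February 2024, whose last day is February 29, 2024.
Since February 29, 2024 is a Thursday and not a holiday, the date is unchanged.
The final due date is February 29, 2024.

February 29, 2024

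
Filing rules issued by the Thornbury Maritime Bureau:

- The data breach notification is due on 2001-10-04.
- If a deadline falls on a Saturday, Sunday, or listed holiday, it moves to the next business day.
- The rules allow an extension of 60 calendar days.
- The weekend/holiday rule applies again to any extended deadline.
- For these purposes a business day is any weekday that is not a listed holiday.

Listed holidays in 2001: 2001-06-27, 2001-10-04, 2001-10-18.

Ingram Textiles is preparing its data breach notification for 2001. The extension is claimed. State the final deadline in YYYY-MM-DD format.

The stated deadline is 2001-10-04.
2001-10-04 falls on a listed holiday. Rolling to the next business day gives 2001-10-05, a Friday.
Add the 60 calendar-day extension to 2001-10-05: 2001-12-04.
Since 2001-12-04 is a Tuesday and not a holiday, the date is unchanged.
Final deadline: 2001-12-04.

2001-12-04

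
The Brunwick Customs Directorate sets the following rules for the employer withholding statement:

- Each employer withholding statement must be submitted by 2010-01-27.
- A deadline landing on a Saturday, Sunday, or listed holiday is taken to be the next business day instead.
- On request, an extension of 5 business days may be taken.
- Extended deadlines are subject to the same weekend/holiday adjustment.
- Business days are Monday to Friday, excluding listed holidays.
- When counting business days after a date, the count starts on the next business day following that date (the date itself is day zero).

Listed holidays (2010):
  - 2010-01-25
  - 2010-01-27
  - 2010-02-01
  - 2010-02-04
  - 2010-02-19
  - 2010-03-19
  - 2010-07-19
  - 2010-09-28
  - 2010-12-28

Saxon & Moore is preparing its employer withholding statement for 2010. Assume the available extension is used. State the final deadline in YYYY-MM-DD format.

The stated deadline is 2010-01-27.
2010-01-27 is a listed holiday; the next business day is 2010-01-28 (Thursday).
Counting 5 further business days from 2010-01-28 reaches 2010-02-08.
2010-02-08 (Monday) is already a business day.
So the filing is due 2010-02-08.

2010-02-08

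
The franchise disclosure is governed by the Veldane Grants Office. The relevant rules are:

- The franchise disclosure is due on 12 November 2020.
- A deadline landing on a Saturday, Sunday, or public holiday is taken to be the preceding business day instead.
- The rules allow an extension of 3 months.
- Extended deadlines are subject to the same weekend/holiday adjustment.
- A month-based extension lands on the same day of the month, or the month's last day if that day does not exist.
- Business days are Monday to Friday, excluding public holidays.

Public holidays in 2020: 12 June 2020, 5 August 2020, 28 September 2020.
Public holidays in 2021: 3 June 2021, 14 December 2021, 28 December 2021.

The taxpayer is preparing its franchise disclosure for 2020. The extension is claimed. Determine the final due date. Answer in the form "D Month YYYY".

Start from the fixed due date, 12 November 2020.
12 November 2020 is a Thursday and not a listed holiday, so it stands.
Applying the 3 months extension: 3 months after 12 November 2020 is 12 February 2021.
Since 12 February 2021 is a Friday and not a holiday, the date is unchanged.
Final deadline: 12 February 2021.

12 February 2021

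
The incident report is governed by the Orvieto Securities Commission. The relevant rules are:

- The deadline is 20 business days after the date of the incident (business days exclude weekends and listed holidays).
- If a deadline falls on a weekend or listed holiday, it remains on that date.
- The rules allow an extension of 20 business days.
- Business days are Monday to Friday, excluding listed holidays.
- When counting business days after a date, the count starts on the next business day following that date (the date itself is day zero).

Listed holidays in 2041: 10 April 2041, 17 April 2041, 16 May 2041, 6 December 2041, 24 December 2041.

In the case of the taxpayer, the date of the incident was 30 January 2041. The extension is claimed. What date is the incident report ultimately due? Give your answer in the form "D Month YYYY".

27 March 2041

20 business days after 30 January 2041, excluding weekends and holidays, is 27 February 2041.
27 February 2041 is a Wednesday; no weekend or holiday adjustment applies.
Applying the 20-business-day extension: 20 business days after 27 February 2041 is 27 March 2041.
27 March 2041 falls on a Wednesday. The rules make no weekend/holiday allowance, so it remains 27 March 2041.
Deadline: 27 March 2041.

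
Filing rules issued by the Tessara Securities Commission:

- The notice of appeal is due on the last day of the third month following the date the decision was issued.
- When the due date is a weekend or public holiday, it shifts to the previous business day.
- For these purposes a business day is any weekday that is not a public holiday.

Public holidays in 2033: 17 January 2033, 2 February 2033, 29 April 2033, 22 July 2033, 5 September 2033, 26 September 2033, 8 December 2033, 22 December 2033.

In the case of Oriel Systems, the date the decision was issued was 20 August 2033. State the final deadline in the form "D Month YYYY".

30 November 2033

The third month after 20 August 2033 is November 2033, whose last day is 30 November 2033.
Since 30 November 2033 is a Wednesday and not a holiday, the date is unchanged.
The final due date is 30 November 2033.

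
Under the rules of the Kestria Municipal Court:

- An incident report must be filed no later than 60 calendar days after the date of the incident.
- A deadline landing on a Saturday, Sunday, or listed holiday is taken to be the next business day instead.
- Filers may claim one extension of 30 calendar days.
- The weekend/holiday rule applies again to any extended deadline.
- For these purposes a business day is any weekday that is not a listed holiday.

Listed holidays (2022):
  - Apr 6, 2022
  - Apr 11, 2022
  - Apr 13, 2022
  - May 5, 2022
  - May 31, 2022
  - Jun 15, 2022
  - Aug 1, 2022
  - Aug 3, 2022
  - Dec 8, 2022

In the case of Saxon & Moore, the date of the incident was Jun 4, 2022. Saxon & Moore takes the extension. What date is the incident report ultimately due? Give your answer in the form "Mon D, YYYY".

Sep 5, 2022

60 calendar days after Jun 4, 2022 is Aug 3, 2022.
Aug 3, 2022 is a listed holiday, so it moves to the next business day, Aug 4, 2022 (Thursday).
Applying the 30-calendar-day extension: Aug 4, 2022 + 30 days = Sep 3, 2022.
Sep 3, 2022 is a Saturday; the next business day is Sep 5, 2022 (Monday).
The final due date is Sep 5, 2022.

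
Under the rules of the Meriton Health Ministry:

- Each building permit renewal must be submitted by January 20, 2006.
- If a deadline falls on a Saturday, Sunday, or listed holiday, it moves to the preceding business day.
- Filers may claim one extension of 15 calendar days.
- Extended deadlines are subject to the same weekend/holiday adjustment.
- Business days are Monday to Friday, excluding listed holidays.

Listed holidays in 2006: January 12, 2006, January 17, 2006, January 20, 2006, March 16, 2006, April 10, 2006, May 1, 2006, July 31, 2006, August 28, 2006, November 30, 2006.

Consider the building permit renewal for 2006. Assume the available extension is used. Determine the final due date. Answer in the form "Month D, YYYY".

The statutory due date is January 20, 2006.
January 20, 2006 falls on a listed holiday. Rolling to the preceding business day gives January 19, 2006, a Thursday.
With the 15-day extension, January 19, 2006 becomes February 3, 2006.
February 3, 2006 (Friday) is already a business day.
Deadline: February 3, 2006.

February 3, 2006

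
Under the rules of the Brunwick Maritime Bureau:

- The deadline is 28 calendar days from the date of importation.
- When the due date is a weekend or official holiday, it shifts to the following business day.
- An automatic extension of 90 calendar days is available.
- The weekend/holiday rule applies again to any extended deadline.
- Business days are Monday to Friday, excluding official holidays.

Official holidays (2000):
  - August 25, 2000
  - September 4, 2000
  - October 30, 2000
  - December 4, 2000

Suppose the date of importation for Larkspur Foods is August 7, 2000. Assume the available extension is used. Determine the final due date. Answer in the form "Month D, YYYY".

December 5, 2000

Adding 28 calendar days to August 7, 2000 gives September 4, 2000.
Because September 4, 2000 is a listed holiday, the deadline becomes September 5, 2000 (Tuesday).
With the 90-day extension, September 5, 2000 becomes December 4, 2000.
December 4, 2000 is a listed holiday, so it moves to the next business day, December 5, 2000 (Tuesday).
The final due date is December 5, 2000.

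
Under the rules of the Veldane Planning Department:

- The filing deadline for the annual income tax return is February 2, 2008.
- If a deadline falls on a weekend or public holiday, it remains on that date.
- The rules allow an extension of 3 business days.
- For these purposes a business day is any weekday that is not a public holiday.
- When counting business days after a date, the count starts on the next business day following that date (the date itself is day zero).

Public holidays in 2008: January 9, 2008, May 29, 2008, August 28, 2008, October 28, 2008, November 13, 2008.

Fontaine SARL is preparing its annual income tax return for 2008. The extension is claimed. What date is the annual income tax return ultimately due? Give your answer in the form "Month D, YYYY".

The stated deadline is February 2, 2008.
No adjustment is made for weekends or holidays, so February 2, 2008 stands.
The 3-business-day extension runs from February 2, 2008 to February 6, 2008.
No adjustment is made for weekends or holidays, so February 6, 2008 stands.
The final due date is February 6, 2008.

February 6, 2008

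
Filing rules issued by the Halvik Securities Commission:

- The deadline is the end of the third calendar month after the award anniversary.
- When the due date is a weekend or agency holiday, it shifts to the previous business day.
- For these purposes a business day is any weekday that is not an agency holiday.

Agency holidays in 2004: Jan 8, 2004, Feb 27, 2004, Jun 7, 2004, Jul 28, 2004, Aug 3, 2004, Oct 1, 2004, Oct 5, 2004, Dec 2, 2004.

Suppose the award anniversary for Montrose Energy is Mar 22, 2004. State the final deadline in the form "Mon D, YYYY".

Jun 30, 2004

3 months after Mar 22, 2004 falls in June 2004; the last day of that month is Jun 30, 2004.
Since Jun 30, 2004 is a Wednesday and not a holiday, the date is unchanged.
So the filing is due Jun 30, 2004.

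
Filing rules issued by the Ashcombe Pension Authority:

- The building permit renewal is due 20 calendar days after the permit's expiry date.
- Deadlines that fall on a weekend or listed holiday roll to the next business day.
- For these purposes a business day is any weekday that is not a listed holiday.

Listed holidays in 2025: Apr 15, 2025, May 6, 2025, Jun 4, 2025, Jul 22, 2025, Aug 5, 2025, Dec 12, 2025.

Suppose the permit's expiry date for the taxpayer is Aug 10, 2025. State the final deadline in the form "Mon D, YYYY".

Sep 1, 2025

From Aug 10, 2025, 20 calendar days later is Aug 30, 2025.
Aug 30, 2025 is a Saturday, so it moves to the next business day, Sep 1, 2025 (Monday).
Final deadline: Sep 1, 2025.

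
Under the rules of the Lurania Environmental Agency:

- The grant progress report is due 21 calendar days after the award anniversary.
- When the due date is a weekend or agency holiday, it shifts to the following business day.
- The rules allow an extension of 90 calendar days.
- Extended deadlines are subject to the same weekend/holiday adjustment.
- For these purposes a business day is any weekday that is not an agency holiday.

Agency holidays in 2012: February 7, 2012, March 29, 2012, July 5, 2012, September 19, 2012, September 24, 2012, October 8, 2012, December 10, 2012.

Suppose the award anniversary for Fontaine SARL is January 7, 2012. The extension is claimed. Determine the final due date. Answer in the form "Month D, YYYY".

Adding 21 calendar days to January 7, 2012 gives January 28, 2012.
January 28, 2012 is a Saturday; the next business day is January 30, 2012 (Monday).
Applying the 90-calendar-day extension: January 30, 2012 + 90 days = April 29, 2012.
April 29, 2012 falls on a Sunday. Rolling to the next business day gives April 30, 2012, a Monday.
So the filing is due April 30, 2012.

April 30, 2012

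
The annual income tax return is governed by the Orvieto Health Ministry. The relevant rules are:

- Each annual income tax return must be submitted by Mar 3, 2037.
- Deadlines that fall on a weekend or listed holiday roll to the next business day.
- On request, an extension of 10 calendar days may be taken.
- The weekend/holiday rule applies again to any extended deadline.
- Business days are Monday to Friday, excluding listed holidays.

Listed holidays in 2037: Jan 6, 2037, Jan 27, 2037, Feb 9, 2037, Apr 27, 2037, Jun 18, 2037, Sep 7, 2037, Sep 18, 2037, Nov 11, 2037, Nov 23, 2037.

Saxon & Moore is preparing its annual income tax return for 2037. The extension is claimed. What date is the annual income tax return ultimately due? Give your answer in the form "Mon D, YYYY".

Start from the fixed due date, Mar 3, 2037.
Mar 3, 2037 (Tuesday) is already a business day.
With the 10-day extension, Mar 3, 2037 becomes Mar 13, 2037.
Mar 13, 2037 is a Friday and not a listed holiday, so it stands.
Deadline: Mar 13, 2037.

Mar 13, 2037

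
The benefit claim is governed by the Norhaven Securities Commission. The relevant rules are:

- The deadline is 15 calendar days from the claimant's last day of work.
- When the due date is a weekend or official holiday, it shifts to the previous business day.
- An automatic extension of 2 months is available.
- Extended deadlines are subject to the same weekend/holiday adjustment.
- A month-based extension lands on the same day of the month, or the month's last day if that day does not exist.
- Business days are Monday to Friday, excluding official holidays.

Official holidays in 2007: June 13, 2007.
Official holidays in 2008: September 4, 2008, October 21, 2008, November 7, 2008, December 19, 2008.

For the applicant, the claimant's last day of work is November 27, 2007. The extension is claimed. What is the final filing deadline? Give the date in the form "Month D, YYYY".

February 12, 2008

Adding 15 calendar days to November 27, 2007 gives December 12, 2007.
December 12, 2007 (Wednesday) is already a business day.
Applying the 2 months extension: 2 months after December 12, 2007 is February 12, 2008.
February 12, 2008 (Tuesday) is already a business day.
Deadline: February 12, 2008.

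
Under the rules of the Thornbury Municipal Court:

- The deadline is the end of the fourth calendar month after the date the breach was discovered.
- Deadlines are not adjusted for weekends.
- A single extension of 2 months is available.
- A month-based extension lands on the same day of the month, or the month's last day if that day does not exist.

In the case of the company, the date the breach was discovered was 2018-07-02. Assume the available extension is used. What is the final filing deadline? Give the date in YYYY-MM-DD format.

2019-01-30

4 months after 2018-07-02 is November 2018; that month ends on 2018-11-30.
2018-11-30 is a Friday; no weekend or holiday adjustment applies.
Add 2 months to 2018-11-30: 2019-01-30.
No adjustment is made for weekends or holidays, so 2019-01-30 stands.
So the filing is due 2019-01-30.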